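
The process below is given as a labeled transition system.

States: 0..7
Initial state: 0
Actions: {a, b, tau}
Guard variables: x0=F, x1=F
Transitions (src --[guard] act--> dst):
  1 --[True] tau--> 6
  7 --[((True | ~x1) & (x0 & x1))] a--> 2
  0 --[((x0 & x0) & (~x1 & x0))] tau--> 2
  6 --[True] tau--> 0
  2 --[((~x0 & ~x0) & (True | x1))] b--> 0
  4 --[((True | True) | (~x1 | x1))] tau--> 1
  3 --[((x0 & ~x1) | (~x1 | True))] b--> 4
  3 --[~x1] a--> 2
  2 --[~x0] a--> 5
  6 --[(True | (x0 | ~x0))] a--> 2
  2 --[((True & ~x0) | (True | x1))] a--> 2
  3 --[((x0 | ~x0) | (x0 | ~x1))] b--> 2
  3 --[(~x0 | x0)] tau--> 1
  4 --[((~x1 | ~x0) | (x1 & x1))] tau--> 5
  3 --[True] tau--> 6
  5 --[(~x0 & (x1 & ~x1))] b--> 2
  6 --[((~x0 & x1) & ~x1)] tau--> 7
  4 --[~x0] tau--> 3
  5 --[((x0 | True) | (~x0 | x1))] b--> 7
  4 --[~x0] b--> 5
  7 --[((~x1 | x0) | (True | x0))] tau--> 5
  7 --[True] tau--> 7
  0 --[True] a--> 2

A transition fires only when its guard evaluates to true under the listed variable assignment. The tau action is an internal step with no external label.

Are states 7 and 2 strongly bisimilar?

Answer: NOT BISIMILAR

Analysis:
Bisimulation quotient by refinement:
  P[0] = {{0,1,2,3,4,5,6,7}}
  P[1] = {{0},{1,7},{2},{3},{4},{5},{6}}
  P[2] = {{0},{1},{2},{3},{4},{5},{6},{7}}
8 equivalence class(es) (converged in 3)
class of 7: {7}; class of 2: {2}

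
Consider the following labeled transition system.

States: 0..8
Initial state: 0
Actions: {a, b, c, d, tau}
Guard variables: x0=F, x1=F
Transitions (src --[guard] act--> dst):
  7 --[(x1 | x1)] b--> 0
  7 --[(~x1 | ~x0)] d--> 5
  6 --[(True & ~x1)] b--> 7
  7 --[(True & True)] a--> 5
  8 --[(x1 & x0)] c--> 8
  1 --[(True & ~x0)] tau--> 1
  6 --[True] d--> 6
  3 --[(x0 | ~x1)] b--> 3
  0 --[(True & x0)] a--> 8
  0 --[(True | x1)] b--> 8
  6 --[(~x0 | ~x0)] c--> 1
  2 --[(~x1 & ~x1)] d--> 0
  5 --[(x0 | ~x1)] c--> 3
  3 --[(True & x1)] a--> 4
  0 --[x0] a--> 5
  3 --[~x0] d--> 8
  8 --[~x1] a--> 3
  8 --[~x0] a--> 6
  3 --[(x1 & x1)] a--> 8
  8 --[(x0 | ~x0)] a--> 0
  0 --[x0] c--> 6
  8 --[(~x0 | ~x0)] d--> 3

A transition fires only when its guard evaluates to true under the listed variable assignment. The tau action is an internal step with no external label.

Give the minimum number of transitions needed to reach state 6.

BFS to 6:
  depth 0: {0}
  depth 1: {8}
  depth 2: {3,6}
first hit 6 at d=2 via b·a

Answer: 2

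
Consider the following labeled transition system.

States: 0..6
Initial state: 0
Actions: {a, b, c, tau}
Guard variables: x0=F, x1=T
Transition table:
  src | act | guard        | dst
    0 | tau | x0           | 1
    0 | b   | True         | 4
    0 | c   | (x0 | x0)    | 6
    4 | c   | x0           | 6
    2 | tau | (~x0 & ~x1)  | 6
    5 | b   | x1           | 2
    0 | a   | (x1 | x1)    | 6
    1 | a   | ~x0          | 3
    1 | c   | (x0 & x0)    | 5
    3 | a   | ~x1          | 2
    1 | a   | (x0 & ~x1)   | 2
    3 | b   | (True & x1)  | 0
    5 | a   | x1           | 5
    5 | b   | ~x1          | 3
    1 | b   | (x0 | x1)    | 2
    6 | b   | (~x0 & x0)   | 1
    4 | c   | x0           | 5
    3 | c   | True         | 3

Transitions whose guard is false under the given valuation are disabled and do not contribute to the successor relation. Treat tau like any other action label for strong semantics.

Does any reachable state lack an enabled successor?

Answer: DEADLOCK at state 4

Working:
R = {0,4,6}
  0: a→6  b→4  [2 exit(s)]
  4: ∅  [no exit]
  6: ∅  [no exit]
Path to 4: b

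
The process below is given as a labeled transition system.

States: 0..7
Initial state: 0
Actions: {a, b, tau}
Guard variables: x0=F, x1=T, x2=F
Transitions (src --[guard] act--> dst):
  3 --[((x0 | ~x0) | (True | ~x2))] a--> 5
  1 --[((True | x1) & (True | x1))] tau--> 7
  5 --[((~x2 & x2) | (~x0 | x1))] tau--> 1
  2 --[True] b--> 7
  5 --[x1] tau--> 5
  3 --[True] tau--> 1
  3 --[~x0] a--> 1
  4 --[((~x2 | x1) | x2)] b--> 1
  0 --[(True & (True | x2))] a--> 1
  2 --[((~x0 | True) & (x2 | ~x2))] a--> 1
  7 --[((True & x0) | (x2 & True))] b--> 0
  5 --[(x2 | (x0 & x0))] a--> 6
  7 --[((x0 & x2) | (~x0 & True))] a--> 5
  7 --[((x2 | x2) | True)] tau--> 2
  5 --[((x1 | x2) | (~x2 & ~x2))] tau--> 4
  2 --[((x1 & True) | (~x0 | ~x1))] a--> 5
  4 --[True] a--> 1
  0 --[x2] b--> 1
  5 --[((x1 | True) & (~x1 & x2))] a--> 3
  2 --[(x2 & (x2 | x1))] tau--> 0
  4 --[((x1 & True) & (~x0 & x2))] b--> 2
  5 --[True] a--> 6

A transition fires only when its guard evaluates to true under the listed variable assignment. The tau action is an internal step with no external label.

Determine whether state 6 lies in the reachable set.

Guard filter leaves 16 enabled edge(s).
depth 0: {0}
depth 1: {1}  now seen {0,1}
depth 2: {7}  now seen {0,1,7}
depth 3: {2,5}  now seen {0,1,2,5,7}
depth 4: {4,6}  now seen {0,1,2,4,5,6,7}
Reach set: {0,1,2,4,5,6,7}
Path to 6: a·tau·a·a

Answer: REACHABLE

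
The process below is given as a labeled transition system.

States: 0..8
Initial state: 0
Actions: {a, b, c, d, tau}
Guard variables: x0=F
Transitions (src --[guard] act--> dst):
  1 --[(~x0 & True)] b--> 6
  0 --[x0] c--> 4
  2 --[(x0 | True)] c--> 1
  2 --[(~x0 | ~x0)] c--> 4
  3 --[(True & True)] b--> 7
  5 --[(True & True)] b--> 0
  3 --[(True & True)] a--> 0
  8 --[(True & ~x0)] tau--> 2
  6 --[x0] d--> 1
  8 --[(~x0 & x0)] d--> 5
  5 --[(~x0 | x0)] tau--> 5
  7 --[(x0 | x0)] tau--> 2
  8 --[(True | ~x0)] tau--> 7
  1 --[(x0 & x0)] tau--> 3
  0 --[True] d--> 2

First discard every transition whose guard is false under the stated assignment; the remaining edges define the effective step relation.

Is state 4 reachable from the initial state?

Answer: REACHABLE

Analysis:
Guard filter leaves 10 enabled edge(s).
depth 0: {0}
depth 1: {2}  now seen {0,2}
depth 2: {1,4}  now seen {0,1,2,4}
depth 3: {6}  now seen {0,1,2,4,6}
Reachable = {0,1,2,4,6}
witness 4: d·c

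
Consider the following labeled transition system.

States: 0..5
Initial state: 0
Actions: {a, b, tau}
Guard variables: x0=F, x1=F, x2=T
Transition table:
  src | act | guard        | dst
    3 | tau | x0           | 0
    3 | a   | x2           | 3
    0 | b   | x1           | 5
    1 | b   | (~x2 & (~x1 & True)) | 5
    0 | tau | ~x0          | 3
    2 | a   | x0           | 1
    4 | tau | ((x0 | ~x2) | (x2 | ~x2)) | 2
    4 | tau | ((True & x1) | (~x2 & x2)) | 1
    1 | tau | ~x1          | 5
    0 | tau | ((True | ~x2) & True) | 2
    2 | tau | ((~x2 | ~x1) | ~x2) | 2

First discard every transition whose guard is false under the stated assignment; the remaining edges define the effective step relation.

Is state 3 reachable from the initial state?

Guard filter leaves 6 enabled edge(s).
L0 = {0}
L1 = {2,3}  total {0,2,3}
R = {0,2,3}
witness 3: tau

Answer: REACHABLE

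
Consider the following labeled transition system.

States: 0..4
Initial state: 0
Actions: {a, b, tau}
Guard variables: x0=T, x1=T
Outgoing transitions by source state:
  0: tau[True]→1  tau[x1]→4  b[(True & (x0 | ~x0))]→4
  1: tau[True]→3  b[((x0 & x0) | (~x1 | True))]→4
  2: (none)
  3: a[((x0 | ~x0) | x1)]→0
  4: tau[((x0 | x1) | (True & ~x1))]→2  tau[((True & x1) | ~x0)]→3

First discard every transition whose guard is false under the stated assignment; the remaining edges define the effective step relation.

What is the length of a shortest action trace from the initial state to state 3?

Answer: 2

Analysis:
Breadth-first toward 3:
  L0 = {0}
  L1 = {1,4}
  L2 = {2,3}
first hit 3 at d=2 via b·tau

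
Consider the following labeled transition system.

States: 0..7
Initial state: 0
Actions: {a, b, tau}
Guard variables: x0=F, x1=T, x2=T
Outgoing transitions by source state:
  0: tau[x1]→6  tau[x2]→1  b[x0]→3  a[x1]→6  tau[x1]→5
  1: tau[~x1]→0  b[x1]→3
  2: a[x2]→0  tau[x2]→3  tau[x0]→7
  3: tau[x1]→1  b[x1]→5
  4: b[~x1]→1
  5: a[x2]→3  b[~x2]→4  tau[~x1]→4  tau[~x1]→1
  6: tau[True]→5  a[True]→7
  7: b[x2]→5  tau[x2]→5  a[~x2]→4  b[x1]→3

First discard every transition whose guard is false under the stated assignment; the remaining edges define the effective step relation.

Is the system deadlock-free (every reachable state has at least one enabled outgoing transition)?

Reach set: {0,1,3,5,6,7}
  0: a→6  tau→1  tau→5  tau→6  [deg 4]
  1: b→3  [deg 1]
  3: b→5  tau→1  [deg 2]
  5: a→3  [deg 1]
  6: a→7  tau→5  [deg 2]
  7: b→3  b→5  tau→5  [deg 3]

Answer: DEADLOCK-FREE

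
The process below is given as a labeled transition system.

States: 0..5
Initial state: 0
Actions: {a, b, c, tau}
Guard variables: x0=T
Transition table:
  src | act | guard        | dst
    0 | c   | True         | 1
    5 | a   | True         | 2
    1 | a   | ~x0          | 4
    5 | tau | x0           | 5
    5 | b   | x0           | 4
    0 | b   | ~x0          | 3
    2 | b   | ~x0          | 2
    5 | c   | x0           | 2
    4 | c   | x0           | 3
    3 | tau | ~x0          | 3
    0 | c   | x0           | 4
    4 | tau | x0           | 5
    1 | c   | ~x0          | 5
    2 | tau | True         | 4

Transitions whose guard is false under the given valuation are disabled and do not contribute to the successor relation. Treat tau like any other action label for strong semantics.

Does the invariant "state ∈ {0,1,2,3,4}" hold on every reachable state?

Allowed set {0,1,2,3,4}
Reachable = {0,1,2,3,4,5}
  0: safe
  1: safe
  2: safe
  3: safe
  4: safe
  5: outside
reach 5 via c·tau — violates

Answer: INVARIANT VIOLATED at state 5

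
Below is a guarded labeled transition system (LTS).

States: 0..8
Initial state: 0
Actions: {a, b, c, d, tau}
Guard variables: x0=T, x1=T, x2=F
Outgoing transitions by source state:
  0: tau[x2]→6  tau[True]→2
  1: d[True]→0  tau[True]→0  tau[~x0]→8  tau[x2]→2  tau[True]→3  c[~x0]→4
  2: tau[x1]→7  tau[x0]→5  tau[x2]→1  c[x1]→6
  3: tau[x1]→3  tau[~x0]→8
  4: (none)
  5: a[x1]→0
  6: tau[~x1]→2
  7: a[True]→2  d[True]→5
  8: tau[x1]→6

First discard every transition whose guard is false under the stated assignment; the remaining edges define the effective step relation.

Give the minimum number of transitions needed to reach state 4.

Answer: UNREACHABLE

Trace:
BFS to 4:
  depth 0: {0}
  depth 1: {2}
  depth 2: {5,6,7}
4 never appears.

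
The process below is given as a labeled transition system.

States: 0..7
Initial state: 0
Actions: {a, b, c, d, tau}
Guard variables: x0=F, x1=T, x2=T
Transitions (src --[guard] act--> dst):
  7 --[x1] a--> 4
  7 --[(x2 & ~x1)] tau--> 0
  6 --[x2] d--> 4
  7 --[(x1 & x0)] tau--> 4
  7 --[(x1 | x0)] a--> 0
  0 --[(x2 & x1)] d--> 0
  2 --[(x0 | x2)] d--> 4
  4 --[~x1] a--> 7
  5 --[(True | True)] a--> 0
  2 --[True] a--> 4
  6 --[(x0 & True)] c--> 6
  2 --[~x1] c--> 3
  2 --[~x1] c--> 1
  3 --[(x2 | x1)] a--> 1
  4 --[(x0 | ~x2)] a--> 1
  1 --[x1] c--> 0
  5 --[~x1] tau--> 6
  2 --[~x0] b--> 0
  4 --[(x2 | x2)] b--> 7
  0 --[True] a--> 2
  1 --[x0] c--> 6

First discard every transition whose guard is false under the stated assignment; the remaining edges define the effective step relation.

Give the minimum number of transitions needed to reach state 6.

Answer: UNREACHABLE

Analysis:
Layered search for 6:
  depth 0: {0}
  depth 1: {2}
  depth 2: {4}
  depth 3: {7}
6 never appears.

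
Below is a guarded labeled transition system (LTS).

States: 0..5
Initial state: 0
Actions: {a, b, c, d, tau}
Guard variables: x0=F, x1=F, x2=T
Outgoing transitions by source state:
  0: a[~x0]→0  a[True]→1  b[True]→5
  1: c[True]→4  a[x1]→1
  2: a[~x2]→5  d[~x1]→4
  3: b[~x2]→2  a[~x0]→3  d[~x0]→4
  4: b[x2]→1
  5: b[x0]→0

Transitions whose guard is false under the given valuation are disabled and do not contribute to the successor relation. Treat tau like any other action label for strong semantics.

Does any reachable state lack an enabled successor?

Answer: DEADLOCK at state 5

Analysis:
Reachable = {0,1,4,5}
  0: a→0  a→1  b→5  [deg 3]
  1: c→4  [deg 1]
  4: b→1  [deg 1]
  5: ∅  [STUCK]
witness 5: b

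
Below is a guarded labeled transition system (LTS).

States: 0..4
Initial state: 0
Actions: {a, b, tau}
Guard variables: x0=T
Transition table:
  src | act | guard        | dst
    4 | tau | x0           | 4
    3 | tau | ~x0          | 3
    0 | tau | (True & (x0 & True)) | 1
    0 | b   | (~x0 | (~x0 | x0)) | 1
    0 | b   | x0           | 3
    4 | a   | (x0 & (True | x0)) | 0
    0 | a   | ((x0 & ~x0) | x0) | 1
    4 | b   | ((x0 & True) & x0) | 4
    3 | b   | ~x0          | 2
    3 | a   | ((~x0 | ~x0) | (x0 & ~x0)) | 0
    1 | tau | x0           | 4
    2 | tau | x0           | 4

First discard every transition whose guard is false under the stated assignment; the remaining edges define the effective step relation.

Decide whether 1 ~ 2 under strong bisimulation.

Compute ~ classes (split until stable):
  π0 = {{0,1,2,3,4}}
  π1 = {{0,4},{1,2},{3}}
  π2 = {{0},{1,2},{3},{4}}
Fixed point at round 3; 4 class(es).
class of 1: {1,2}; class of 2: {1,2}

Answer: BISIMILAR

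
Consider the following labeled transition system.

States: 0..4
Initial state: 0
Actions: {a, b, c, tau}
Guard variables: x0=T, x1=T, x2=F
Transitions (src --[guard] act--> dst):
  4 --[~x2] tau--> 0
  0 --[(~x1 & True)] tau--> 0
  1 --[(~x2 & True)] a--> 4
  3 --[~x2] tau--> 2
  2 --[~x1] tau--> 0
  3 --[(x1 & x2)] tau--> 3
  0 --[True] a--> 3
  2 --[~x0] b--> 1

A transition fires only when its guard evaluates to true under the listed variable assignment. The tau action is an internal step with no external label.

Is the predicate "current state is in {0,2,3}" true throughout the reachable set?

Answer: INVARIANT HOLDS

Working:
Allowed set {0,2,3}
R = {0,2,3}
  0: ok
  2: ok
  3: ok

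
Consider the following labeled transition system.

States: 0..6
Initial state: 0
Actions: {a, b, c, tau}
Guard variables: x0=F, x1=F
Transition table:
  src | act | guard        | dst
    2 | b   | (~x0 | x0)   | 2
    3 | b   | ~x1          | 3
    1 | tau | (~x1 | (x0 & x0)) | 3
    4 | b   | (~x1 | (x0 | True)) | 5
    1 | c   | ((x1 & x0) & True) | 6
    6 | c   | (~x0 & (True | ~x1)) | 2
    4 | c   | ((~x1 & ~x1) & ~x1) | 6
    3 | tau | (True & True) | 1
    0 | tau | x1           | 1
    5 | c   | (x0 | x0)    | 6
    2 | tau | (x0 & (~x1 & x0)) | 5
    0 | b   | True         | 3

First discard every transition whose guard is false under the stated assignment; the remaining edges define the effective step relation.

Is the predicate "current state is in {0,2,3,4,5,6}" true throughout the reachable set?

Answer: INVARIANT VIOLATED at state 1

Trace:
Inv-set: {0,2,3,4,5,6}
Reachable = {0,1,3}
  0: safe
  1: VIOLATES
  3: safe
witness against invariant: b·tau → 1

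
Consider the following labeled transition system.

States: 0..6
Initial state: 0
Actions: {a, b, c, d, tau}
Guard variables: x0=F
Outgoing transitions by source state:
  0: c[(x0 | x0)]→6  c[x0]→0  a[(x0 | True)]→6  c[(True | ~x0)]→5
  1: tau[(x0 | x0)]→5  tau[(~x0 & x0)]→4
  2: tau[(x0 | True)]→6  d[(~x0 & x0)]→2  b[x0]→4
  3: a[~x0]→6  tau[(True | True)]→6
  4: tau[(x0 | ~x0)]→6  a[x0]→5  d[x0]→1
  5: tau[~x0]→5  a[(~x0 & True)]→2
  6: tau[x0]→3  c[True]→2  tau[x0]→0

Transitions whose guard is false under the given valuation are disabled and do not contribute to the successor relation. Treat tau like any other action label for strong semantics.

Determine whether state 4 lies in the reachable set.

Guard filter leaves 9 enabled edge(s).
Layer 0: {0}
Layer 1: {5,6}  cumulative {0,5,6}
Layer 2: {2}  cumulative {0,2,5,6}
Reach set: {0,2,5,6}

Answer: UNREACHABLE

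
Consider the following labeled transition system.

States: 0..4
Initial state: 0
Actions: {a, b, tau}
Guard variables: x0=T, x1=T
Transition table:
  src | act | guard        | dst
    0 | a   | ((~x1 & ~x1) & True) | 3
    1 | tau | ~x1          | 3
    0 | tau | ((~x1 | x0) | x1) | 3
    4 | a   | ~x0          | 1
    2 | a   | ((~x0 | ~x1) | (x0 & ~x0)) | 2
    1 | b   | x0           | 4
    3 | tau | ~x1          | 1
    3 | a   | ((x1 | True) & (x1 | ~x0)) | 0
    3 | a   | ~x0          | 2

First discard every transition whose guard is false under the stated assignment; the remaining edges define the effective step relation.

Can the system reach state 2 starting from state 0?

Answer: UNREACHABLE

Analysis:
3 transition(s) survive guard evaluation.
depth 0: {0}
depth 1: {3}  total {0,3}
R = {0,3}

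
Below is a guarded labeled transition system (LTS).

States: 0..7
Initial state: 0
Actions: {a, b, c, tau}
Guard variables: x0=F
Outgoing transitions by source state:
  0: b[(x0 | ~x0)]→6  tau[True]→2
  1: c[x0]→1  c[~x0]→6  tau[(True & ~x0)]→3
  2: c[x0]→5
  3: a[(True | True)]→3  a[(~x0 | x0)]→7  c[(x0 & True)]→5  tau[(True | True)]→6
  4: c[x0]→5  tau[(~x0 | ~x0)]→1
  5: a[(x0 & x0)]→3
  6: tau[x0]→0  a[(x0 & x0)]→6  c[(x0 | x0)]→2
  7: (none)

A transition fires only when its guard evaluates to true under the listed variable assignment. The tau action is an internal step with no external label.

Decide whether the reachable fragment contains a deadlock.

Reachable = {0,2,6}
  0: b→6  tau→2  [2 out]
  2: ∅  [STUCK]
  6: ∅  [STUCK]
trace reaching 2: tau

Answer: DEADLOCK at state 2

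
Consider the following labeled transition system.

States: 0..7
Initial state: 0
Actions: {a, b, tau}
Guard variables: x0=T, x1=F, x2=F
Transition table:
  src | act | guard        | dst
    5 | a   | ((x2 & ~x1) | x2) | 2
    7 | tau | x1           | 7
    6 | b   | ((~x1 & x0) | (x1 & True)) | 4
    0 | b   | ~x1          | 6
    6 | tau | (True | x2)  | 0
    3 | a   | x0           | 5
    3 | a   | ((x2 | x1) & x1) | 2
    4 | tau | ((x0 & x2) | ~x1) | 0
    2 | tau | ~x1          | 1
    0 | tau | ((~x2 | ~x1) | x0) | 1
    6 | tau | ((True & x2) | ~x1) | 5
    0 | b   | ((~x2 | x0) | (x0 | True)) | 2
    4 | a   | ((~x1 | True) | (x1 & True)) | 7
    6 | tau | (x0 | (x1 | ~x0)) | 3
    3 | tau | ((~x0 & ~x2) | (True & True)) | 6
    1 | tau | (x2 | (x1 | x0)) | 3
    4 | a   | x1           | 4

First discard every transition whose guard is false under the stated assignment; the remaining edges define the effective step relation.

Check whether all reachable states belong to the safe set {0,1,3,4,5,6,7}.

Inv-set: {0,1,3,4,5,6,7}
Reachable = {0,1,2,3,4,5,6,7}
  0: ✓
  1: ✓
  2: outside
  3: ✓
  4: ✓
  5: ✓
  6: ✓
  7: ✓
reach 2 via b — violates

Answer: INVARIANT VIOLATED at state 2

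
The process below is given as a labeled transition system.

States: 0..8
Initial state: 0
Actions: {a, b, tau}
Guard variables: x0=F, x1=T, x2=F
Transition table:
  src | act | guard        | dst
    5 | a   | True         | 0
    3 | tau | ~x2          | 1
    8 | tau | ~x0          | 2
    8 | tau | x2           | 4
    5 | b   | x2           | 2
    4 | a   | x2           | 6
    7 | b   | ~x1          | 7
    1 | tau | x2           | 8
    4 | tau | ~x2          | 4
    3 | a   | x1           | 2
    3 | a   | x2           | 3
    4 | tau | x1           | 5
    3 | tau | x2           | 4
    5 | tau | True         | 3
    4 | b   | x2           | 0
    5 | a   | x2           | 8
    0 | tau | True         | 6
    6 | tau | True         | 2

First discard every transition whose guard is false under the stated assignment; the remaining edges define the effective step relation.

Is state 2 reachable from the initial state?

Answer: REACHABLE

Analysis:
Guard filter leaves 9 enabled edge(s).
depth 0: {0}
depth 1: {6}  cumulative {0,6}
depth 2: {2}  cumulative {0,2,6}
Reachable = {0,2,6}
trace reaching 2: tau·tau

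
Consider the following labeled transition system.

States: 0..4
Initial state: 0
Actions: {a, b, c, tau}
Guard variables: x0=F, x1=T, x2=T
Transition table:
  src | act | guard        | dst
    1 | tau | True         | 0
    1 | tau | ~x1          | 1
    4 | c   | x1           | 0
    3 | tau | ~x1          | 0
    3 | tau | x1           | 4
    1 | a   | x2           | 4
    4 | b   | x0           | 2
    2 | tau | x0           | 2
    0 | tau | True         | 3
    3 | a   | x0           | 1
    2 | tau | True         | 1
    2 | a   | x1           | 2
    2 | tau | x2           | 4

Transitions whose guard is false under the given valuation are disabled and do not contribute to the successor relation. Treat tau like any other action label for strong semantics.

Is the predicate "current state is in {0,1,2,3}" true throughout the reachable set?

Inv-set: {0,1,2,3}
Reach set: {0,3,4}
  0: ✓
  3: ✓
  4: ✗ unsafe
reach 4 via tau·tau — violates

Answer: INVARIANT VIOLATED at state 4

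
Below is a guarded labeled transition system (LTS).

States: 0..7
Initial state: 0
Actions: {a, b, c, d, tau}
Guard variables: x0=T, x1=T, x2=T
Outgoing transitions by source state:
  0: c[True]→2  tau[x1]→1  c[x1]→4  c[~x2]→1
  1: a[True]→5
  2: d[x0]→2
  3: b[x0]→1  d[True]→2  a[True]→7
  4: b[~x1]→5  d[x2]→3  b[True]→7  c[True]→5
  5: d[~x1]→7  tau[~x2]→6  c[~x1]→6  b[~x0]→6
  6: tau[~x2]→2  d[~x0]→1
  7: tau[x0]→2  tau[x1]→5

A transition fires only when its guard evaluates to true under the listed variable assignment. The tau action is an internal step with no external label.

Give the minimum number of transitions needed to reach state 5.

Breadth-first toward 5:
  Layer 0: {0}
  Layer 1: {1,2,4}
  Layer 2: {3,5,7}
depth(5)=2, e.g. c·c

Answer: 2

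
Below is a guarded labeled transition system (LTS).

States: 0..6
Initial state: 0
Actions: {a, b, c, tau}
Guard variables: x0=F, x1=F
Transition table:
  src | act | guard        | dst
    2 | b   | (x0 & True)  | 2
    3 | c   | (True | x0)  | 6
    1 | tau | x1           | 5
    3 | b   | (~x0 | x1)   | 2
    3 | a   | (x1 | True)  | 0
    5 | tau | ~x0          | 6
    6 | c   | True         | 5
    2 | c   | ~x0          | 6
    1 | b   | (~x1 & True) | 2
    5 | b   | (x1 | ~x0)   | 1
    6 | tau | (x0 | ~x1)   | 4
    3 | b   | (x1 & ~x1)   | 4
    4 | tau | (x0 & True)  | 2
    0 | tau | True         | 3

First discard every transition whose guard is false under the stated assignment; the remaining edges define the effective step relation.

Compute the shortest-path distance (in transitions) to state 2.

BFS to 2:
  L0 = {0}
  L1 = {3}
  L2 = {2,6}
depth(2)=2, e.g. tau·b

Answer: 2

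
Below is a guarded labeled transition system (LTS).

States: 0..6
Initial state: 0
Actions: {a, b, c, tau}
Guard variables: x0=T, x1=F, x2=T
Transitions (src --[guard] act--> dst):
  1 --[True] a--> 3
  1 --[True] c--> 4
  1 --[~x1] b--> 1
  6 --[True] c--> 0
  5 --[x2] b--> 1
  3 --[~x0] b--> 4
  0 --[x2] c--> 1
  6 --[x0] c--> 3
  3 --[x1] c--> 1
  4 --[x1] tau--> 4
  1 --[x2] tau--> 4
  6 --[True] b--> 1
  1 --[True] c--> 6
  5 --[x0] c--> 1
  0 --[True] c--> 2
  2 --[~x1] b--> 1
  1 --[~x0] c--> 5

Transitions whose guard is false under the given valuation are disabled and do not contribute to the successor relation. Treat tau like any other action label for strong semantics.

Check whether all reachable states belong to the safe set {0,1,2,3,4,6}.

Inv-set: {0,1,2,3,4,6}
Reach set: {0,1,2,3,4,6}
  0: ✓
  1: ✓
  2: ✓
  3: ✓
  4: ✓
  6: ✓

Answer: INVARIANT HOLDS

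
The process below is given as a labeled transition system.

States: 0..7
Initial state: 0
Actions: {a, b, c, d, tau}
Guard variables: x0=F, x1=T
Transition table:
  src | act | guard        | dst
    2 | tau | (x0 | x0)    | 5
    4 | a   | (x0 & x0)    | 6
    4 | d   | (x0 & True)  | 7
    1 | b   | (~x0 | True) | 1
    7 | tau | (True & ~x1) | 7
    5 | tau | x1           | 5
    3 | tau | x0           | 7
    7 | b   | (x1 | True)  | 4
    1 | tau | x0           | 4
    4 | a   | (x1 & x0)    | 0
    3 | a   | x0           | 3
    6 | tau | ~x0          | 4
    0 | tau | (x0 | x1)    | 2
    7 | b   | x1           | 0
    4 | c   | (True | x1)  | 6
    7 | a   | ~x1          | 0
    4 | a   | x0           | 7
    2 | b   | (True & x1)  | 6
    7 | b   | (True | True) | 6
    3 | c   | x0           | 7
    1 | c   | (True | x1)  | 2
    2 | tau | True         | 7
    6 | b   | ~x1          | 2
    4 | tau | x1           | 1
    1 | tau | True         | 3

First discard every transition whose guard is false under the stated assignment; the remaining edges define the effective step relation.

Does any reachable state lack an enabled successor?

Answer: DEADLOCK at state 3

Trace:
Reach set: {0,1,2,3,4,6,7}
  0: tau→2  [deg 1]
  1: b→1  c→2  tau→3  [deg 3]
  2: b→6  tau→7  [deg 2]
  3: ∅  [no exit]
  4: c→6  tau→1  [deg 2]
  6: tau→4  [deg 1]
  7: b→0  b→4  b→6  [deg 3]
witness 3: tau·b·tau·tau·tau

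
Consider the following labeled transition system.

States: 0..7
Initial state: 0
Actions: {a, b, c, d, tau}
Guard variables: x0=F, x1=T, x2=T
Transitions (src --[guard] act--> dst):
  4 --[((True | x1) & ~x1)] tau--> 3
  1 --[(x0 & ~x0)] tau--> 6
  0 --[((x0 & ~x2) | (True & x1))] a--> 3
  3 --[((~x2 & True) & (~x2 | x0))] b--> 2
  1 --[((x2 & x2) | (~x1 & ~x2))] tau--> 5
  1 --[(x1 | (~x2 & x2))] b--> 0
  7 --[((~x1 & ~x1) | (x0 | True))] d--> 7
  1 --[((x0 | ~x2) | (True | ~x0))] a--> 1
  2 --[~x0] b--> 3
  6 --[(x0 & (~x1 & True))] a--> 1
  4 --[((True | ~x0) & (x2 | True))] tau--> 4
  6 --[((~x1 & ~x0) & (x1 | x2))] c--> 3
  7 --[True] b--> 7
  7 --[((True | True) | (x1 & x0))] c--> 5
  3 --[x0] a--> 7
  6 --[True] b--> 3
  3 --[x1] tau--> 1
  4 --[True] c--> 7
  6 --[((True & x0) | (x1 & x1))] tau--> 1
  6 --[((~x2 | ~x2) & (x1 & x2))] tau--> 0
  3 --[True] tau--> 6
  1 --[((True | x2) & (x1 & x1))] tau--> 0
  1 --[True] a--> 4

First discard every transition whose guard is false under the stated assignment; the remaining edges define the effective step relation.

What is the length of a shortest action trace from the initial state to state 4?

BFS to 4:
  L0 = {0}
  L1 = {3}
  L2 = {1,6}
  L3 = {4,5}
depth(4)=3, e.g. a·tau·a

Answer: 3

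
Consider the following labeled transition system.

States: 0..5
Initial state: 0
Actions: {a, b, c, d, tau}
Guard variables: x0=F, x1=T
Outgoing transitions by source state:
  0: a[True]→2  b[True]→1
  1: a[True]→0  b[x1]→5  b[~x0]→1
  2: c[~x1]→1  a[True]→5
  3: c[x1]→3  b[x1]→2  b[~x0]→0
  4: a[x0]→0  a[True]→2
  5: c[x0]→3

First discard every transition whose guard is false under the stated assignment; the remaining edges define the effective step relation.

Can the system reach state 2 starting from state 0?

Guard filter leaves 10 enabled edge(s).
depth 0: {0}
depth 1: {1,2}  cumulative {0,1,2}
depth 2: {5}  cumulative {0,1,2,5}
Reachable = {0,1,2,5}
trace reaching 2: a

Answer: REACHABLE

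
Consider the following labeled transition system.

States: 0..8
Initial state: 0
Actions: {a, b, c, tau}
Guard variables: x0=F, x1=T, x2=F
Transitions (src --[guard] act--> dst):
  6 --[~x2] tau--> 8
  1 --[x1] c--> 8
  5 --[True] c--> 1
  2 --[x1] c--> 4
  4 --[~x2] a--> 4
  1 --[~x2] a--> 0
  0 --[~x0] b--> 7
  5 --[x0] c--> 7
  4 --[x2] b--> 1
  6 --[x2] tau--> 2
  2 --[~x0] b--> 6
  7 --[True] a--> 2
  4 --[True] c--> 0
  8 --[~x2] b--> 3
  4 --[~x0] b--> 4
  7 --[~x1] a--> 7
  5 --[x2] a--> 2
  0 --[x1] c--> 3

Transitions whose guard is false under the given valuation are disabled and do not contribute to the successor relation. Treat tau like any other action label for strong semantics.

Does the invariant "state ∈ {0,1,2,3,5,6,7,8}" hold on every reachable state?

Answer: INVARIANT VIOLATED at state 4

Trace:
Safe = {0,1,2,3,5,6,7,8}
Reachable = {0,2,3,4,6,7,8}
  0: ✓
  2: ✓
  3: ✓
  4: VIOLATES
  6: ✓
  7: ✓
  8: ✓
reach 4 via b·a·c — violates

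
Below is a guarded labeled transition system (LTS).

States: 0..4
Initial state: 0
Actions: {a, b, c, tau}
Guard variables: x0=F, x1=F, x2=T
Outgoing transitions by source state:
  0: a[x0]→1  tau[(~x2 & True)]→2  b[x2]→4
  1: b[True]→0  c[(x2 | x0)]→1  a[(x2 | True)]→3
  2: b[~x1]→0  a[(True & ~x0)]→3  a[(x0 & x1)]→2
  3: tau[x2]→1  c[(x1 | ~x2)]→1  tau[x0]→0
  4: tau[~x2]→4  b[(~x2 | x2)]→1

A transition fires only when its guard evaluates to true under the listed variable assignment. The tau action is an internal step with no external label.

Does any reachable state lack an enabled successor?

Reachable = {0,1,3,4}
  0: b→4  [1 exit(s)]
  1: a→3  b→0  c→1  [3 exit(s)]
  3: tau→1  [1 exit(s)]
  4: b→1  [1 exit(s)]

Answer: DEADLOCK-FREE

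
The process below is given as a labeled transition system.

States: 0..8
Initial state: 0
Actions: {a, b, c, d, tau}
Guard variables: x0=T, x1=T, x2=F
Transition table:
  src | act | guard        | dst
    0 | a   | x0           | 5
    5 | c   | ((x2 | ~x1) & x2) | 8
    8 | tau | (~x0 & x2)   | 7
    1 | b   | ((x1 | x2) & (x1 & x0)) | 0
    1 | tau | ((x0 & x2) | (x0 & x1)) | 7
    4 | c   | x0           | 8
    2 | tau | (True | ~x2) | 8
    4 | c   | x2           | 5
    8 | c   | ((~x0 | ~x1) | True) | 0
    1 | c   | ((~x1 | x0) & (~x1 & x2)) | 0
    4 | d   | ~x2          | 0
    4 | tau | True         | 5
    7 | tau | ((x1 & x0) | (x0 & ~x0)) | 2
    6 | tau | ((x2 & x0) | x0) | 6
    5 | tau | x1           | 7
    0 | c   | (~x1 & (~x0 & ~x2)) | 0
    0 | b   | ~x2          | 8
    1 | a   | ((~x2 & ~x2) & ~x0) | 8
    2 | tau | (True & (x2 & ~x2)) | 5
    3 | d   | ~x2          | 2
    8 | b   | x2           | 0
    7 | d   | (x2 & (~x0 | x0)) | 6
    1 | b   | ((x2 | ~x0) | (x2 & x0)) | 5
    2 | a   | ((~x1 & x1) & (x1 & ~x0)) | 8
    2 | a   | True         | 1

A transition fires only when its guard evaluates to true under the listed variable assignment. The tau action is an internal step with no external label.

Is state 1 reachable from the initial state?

After dropping false guards: 14 live edges.
Layer 0: {0}
Layer 1: {5,8}  total {0,5,8}
Layer 2: {7}  total {0,5,7,8}
Layer 3: {2}  total {0,2,5,7,8}
Layer 4: {1}  total {0,1,2,5,7,8}
R = {0,1,2,5,7,8}
witness 1: a·tau·tau·a

Answer: REACHABLE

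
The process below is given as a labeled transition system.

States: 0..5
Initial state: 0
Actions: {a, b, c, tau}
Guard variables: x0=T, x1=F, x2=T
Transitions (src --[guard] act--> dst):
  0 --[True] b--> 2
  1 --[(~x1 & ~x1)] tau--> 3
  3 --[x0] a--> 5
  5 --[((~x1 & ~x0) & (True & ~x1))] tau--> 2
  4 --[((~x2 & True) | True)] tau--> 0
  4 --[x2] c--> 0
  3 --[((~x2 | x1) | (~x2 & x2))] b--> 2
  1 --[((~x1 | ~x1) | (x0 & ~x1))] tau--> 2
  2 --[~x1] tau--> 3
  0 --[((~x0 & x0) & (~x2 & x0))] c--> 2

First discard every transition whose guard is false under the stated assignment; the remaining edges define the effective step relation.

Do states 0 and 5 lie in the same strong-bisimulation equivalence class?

Refine partition for ~:
  round 0: {{0,1,2,3,4,5}}
  round 1: {{0},{1,2},{3},{4},{5}}
  round 2: {{0},{1},{2},{3},{4},{5}}
Fixed point at round 3; 6 class(es).
0∈{0}, 5∈{5}

Answer: NOT BISIMILAR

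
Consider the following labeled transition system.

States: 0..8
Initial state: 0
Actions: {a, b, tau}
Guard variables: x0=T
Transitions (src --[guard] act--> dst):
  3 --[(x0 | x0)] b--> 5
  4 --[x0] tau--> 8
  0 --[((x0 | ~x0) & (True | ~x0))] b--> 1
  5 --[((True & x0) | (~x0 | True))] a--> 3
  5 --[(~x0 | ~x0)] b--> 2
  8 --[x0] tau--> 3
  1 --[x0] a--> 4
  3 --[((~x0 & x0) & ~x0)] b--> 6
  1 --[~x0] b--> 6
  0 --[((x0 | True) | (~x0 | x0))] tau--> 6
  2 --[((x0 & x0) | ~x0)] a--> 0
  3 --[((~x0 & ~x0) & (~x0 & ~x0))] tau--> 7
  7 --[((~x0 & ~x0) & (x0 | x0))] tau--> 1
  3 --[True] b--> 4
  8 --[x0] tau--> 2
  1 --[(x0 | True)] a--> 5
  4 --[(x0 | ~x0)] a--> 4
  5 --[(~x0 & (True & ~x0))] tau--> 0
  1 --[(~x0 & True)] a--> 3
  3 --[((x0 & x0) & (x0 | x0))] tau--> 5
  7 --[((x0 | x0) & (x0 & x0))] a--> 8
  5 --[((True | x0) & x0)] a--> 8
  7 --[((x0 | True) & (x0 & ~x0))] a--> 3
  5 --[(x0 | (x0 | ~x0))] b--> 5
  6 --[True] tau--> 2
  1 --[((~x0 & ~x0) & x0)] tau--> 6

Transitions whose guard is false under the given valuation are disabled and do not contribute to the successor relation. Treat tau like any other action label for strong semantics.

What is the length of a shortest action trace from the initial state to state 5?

Layered search for 5:
  depth 0: {0}
  depth 1: {1,6}
  depth 2: {2,4,5}
depth(5)=2, e.g. b·a

Answer: 2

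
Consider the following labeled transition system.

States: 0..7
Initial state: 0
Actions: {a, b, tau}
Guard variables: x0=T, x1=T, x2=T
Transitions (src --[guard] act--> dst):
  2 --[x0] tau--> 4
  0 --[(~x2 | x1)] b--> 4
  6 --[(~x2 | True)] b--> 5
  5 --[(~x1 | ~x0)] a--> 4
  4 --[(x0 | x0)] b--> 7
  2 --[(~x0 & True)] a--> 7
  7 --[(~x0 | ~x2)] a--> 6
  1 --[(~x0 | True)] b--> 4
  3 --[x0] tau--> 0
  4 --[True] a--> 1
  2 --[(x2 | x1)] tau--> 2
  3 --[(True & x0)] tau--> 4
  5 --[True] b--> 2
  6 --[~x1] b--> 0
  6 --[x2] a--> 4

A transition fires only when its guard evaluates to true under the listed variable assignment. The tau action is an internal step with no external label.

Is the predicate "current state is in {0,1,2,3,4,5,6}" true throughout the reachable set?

Inv-set: {0,1,2,3,4,5,6}
R = {0,1,4,7}
  0: ok
  1: ok
  4: ok
  7: VIOLATES
counterexample path to 7: b·b

Answer: INVARIANT VIOLATED at state 7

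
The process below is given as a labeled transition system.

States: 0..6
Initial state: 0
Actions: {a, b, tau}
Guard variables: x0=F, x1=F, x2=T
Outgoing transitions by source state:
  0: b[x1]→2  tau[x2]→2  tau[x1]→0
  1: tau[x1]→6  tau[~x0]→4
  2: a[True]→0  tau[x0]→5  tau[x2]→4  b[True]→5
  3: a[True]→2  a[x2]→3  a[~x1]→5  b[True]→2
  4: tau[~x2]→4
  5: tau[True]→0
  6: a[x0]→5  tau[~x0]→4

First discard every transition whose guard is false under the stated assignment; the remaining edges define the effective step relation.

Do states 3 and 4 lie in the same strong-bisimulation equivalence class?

Compute ~ classes (split until stable):
  round 0: {{0,1,2,3,4,5,6}}
  round 1: {{0,1,5,6},{2},{3},{4}}
  round 2: {{0},{1,6},{2},{3},{4},{5}}
Fixed point at round 3; 6 class(es).
class of 3: {3}; class of 4: {4}

Answer: NOT BISIMILAR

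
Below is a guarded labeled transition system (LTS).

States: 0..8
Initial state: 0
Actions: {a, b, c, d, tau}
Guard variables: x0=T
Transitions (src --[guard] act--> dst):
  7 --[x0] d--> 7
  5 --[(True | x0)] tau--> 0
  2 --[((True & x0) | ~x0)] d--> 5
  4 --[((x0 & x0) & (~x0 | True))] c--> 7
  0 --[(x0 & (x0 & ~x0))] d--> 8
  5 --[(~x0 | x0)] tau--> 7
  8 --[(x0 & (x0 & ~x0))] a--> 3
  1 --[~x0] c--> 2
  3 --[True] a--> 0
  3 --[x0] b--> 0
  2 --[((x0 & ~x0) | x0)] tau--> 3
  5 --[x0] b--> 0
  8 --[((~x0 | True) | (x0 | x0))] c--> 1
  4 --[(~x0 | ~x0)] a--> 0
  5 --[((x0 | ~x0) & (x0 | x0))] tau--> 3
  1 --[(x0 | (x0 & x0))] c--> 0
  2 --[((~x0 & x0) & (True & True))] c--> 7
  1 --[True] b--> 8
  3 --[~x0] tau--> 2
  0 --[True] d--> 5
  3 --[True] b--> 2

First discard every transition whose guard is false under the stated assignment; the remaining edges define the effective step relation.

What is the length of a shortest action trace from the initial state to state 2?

BFS to 2:
  L0 = {0}
  L1 = {5}
  L2 = {3,7}
  L3 = {2}
depth(2)=3, e.g. d·tau·b

Answer: 3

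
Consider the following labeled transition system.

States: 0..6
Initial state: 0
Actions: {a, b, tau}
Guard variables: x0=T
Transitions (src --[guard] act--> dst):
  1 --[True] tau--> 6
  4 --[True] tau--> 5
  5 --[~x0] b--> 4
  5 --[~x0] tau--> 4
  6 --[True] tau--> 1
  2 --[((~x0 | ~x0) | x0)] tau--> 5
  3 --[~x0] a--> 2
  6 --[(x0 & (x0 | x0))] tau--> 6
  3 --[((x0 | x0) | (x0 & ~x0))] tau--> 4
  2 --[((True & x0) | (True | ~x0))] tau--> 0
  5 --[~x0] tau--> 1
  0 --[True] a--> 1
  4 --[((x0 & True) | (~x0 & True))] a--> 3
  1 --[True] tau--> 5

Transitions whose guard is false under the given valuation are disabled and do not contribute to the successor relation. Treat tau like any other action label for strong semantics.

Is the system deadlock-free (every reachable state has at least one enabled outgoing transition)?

Answer: DEADLOCK at state 5

Working:
R = {0,1,5,6}
  0: a→1  [1 out]
  1: tau→5  tau→6  [2 out]
  5: ∅  [no exit]
  6: tau→1  tau→6  [2 out]
trace reaching 5: a·tau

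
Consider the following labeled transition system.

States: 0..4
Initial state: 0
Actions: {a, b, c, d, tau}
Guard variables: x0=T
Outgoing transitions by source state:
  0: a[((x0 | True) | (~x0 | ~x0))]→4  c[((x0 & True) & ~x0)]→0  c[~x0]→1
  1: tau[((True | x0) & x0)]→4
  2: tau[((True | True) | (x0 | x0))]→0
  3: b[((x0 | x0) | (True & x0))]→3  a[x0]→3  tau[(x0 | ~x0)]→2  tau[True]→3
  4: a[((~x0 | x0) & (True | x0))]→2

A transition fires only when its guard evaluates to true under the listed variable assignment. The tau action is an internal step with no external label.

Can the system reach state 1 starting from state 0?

After dropping false guards: 8 live edges.
L0 = {0}
L1 = {4}  total {0,4}
L2 = {2}  total {0,2,4}
Reachable = {0,2,4}

Answer: UNREACHABLE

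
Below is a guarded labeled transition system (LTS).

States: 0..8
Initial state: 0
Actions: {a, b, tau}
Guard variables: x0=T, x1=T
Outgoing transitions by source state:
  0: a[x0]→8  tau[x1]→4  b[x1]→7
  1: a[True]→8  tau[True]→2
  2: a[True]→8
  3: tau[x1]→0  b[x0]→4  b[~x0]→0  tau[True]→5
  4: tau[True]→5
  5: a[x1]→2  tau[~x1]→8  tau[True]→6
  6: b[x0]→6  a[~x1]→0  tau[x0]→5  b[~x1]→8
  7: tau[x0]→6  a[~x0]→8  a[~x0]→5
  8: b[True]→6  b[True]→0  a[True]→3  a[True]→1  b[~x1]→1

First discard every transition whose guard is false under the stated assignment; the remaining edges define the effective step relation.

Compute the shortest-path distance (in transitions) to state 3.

Answer: 2

Trace:
BFS to 3:
  Layer 0: {0}
  Layer 1: {4,7,8}
  Layer 2: {1,3,5,6}
first hit 3 at d=2 via a·a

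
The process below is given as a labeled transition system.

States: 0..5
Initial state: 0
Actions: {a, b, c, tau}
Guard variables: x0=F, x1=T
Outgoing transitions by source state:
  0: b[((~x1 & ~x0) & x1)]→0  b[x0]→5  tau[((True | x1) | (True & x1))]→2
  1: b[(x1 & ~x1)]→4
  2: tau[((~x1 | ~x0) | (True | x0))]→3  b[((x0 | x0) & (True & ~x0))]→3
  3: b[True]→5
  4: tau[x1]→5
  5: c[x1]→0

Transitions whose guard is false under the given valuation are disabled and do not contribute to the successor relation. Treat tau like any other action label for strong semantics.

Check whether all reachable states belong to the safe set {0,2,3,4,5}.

Inv-set: {0,2,3,4,5}
Reachable = {0,2,3,5}
  0: ✓
  2: ✓
  3: ✓
  5: ✓

Answer: INVARIANT HOLDS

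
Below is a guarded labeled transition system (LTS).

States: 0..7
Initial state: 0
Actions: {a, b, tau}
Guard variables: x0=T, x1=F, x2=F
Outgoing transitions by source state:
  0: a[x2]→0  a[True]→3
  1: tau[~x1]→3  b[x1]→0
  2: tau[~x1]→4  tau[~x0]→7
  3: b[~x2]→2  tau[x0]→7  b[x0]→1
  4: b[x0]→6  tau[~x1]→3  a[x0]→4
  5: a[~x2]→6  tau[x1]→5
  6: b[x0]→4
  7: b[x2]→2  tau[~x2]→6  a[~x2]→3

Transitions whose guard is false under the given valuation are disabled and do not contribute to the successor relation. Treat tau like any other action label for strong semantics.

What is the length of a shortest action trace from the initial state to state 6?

Layered search for 6:
  Layer 0: {0}
  Layer 1: {3}
  Layer 2: {1,2,7}
  Layer 3: {4,6}
depth(6)=3, e.g. a·tau·tau

Answer: 3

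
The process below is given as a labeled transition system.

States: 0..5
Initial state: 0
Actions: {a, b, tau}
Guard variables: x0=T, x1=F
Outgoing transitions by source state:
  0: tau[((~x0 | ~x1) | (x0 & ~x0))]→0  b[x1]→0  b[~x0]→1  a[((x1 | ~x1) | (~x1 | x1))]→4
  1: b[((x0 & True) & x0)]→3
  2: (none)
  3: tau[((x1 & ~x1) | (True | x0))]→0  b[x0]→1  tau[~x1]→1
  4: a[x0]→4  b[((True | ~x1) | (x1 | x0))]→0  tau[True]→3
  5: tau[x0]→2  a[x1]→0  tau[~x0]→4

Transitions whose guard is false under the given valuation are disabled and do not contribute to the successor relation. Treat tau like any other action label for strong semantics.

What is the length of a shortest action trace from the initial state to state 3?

Answer: 2

Analysis:
Breadth-first toward 3:
  L0 = {0}
  L1 = {4}
  L2 = {3}
first hit 3 at d=2 via a·tau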